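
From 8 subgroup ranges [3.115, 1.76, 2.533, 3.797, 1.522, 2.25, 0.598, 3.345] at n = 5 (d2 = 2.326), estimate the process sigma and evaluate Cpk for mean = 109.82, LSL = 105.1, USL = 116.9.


R_bar = (3.115 + 1.76 + 2.533 + 3.797 + 1.522 + 2.25 + 0.598 + 3.345) / 8 = 2.365
sigma = R_bar / d2 = 2.365 / 2.326 = 1.016767
Cp = (USL - LSL)/(6*sigma) = (116.9 - 105.1)/(6*1.016767) = 1.9342
Cpu = (116.9 - 109.82)/(3*1.016767) = 2.3211
Cpl = (109.82 - 105.1)/(3*1.016767) = 1.5474
Cpk = min(Cpu, Cpl) = 1.5474

1.5474


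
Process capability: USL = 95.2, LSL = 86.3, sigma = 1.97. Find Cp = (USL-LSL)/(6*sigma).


Cp = (USL - LSL) / (6 * sigma)
= (95.2 - 86.3) / (6 * 1.97)
= 8.9000 / 11.8200
= 0.7530

0.7530


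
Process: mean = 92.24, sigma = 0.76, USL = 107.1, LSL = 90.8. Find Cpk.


Cpu = (USL - mean) / (3*sigma) = (107.1 - 92.24) / (3*0.76) = 6.5175
Cpl = (mean - LSL) / (3*sigma) = (92.24 - 90.8) / (3*0.76) = 0.6316
Cpk = min(Cpu, Cpl) = 0.6316

0.6316


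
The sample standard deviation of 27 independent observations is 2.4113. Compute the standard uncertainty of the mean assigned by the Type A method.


u_A = s / sqrt(n)
u_A = 2.4113 / sqrt(27)
u_A = 2.4113 / 5.1961524
u_A = 0.4641

0.4641


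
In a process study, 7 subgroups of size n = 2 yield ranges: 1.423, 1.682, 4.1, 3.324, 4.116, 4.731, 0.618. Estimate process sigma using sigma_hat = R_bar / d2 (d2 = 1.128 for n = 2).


R_bar = (1.423 + 1.682 + 4.1 + 3.324 + 4.116 + 4.731 + 0.618) / 7
R_bar = 19.994 / 7 = 2.8562857
sigma_hat = R_bar / d2 = 2.8562857 / 1.128 = 2.5322

2.5322


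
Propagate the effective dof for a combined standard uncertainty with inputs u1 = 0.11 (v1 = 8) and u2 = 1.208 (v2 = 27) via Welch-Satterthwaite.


uc = sqrt(u1^2 + u2^2) = sqrt(0.11^2 + 1.208^2) = 1.2129979
v_eff = uc^4 / (u1^4/v1 + u2^4/v2)
= 1.2129979^4 / (0.11^4/8 + 1.208^4/27)
= 2.1649117 / 0.078886872
v_eff = 27.4432

27.4432


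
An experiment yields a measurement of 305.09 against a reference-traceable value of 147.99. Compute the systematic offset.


Systematic error = measured - true
= 305.09 - 147.99
= 157.1000

157.1000


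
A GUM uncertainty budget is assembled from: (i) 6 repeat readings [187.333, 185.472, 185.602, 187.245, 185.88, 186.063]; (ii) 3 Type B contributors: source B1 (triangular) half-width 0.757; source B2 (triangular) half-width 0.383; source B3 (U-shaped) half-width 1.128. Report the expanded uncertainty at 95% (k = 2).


mean = (187.333 + 185.472 + 185.602 + 187.245 + 185.88 + 186.063) / 6 = 186.2658333
s = sqrt(sum((x - mean)^2)/(n-1)) = 0.81956901
u_A = s / sqrt(n) = 0.81956901 / sqrt(6) = 0.33458765
u_B1 = 0.757 / sqrt(6) = 0.30904396
u_B2 = 0.383 / sqrt(6) = 0.1563591
u_B3 = 1.128 / sqrt(2) = 0.79761645
uc = sqrt(0.33458765^2 + 0.30904396^2 + 0.1563591^2 + 0.79761645^2) = 0.93171736
U = k * uc = 2 * 0.93171736
U = 1.8634

1.8634


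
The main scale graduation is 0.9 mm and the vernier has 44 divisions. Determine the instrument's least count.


LC = MSD / n_div
= 0.9 / 44
= 0.0205

0.0205


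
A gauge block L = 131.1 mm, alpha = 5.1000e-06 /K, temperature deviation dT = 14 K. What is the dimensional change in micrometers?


dL = L * alpha * dT
= 131.1 * 5.1000e-06 * 14
= 0.0093605 mm
dL_um = 0.0093605 * 1000 = 9.3605 um

9.3605


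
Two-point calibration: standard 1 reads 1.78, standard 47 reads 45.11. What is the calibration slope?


slope = (y2 - y1) / (x2 - x1)
= (45.11 - 1.78) / (47 - 1)
= 43.3300 / 46
= 0.9420

0.9420


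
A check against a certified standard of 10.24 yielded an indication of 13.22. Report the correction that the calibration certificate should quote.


Correction = standard - reading
= 10.24 - 13.22
= -2.9800

-2.9800


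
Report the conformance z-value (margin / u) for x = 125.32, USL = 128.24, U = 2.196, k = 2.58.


u = U / k = 2.196 / 2.58 = 0.85116279
margin = |USL - x| = |128.24 - 125.32| = 2.92
z = margin / u = 2.92 / 0.85116279
z = 3.4306

3.4306


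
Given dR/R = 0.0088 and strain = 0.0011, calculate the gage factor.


GF = (dR/R) / epsilon
= 0.0088 / 0.0011
= 8.0000

8.0000


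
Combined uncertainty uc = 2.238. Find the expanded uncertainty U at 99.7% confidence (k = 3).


U = k * uc
U = 3 * 2.238
U = 6.7140

6.7140


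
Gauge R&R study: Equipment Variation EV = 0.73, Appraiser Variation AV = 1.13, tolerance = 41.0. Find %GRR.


GRR = sqrt(EV^2 + AV^2) = sqrt(0.73^2 + 1.13^2) = 1.3452881
%GRR = GRR / tol * 100 = 1.3452881 / 41.0 * 100
%GRR = 3.2812

3.2812


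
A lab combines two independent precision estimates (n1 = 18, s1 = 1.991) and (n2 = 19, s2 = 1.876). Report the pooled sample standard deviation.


s_p = sqrt(((n1-1)*s1^2 + (n2-1)*s2^2) / (n1+n2-2))
numerator = (18-1)*1.991^2 + (19-1)*1.876^2 = 67.389377 + 63.348768 = 130.73815
denominator = 18 + 19 - 2 = 35
s_p^2 = 130.73815 / 35 = 3.7353757
s_p = sqrt(3.7353757) = 1.9327

1.9327


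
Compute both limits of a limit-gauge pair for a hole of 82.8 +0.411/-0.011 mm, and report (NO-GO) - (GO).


GO = nominal - lower_tol (smallest hole = maximum material condition)
GO = 82.8 - 0.011 = 82.789
NO-GO = nominal + upper_tol (largest hole = least material condition)
NO-GO = 82.8 + 0.411 = 83.211
spread = NO-GO - GO = 83.211 - 82.789 = 0.4220

0.4220


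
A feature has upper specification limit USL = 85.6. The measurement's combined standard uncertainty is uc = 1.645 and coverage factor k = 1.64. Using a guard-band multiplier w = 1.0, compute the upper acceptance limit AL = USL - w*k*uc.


U = k * uc = 1.64 * 1.645 = 2.6978
guard band g = w * U = 1.0 * 2.6978 = 2.6978
AL = USL - g = 85.6 - 2.6978
AL = 82.9022

82.9022


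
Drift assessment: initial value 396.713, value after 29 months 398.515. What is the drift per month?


rate = (v2 - v1) / months
= (398.515 - 396.713) / 29
= 1.8020 / 29
= 0.0621

0.0621


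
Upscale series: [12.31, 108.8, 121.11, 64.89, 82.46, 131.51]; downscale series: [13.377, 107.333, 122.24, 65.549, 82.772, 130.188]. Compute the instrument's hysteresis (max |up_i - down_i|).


|12.31 - 13.377| = 1.0670
|108.8 - 107.333| = 1.4670
|121.11 - 122.24| = 1.1300
|64.89 - 65.549| = 0.6590
|82.46 - 82.772| = 0.3120
|131.51 - 130.188| = 1.3220
hysteresis = max(diffs) = 1.4670

1.4670


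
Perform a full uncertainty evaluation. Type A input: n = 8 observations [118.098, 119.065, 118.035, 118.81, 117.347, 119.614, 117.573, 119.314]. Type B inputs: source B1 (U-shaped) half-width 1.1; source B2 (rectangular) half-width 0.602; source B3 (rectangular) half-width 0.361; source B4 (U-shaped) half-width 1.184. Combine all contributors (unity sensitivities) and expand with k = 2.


mean = (118.098 + 119.065 + 118.035 + 118.81 + 117.347 + 119.614 + 117.573 + 119.314) / 8 = 118.482
s = sqrt(sum((x - mean)^2)/(n-1)) = 0.83519818
u_A = s / sqrt(n) = 0.83519818 / sqrt(8) = 0.29528715
u_B1 = 1.1 / sqrt(2) = 0.77781746
u_B2 = 0.602 / sqrt(3) = 0.34756486
u_B3 = 0.361 / sqrt(3) = 0.20842345
u_B4 = 1.184 / sqrt(2) = 0.83721443
uc = sqrt(0.29528715^2 + 0.77781746^2 + 0.34756486^2 + 0.20842345^2 + 0.83721443^2) = 1.247944
U = k * uc = 2 * 1.247944
U = 2.4959

2.4959


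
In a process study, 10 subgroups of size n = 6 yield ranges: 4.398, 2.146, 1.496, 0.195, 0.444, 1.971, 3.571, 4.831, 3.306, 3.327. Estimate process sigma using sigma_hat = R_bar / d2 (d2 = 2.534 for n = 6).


R_bar = (4.398 + 2.146 + 1.496 + 0.195 + 0.444 + 1.971 + 3.571 + 4.831 + 3.306 + 3.327) / 10
R_bar = 25.685 / 10 = 2.5685
sigma_hat = R_bar / d2 = 2.5685 / 2.534 = 1.0136

1.0136


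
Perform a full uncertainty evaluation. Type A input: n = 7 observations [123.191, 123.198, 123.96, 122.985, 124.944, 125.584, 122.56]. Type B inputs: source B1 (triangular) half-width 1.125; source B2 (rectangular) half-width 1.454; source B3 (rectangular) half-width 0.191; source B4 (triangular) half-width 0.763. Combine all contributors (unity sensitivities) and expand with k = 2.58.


mean = (123.191 + 123.198 + 123.96 + 122.985 + 124.944 + 125.584 + 122.56) / 7 = 123.7745714
s = sqrt(sum((x - mean)^2)/(n-1)) = 1.1141197
u_A = s / sqrt(n) = 1.1141197 / sqrt(7) = 0.42109767
u_B1 = 1.125 / sqrt(6) = 0.45927933
u_B2 = 1.454 / sqrt(3) = 0.83946729
u_B3 = 0.191 / sqrt(3) = 0.1102739
u_B4 = 0.763 / sqrt(6) = 0.31149345
uc = sqrt(0.42109767^2 + 0.45927933^2 + 0.83946729^2 + 0.1102739^2 + 0.31149345^2) = 1.0964281
U = k * uc = 2.58 * 1.0964281
U = 2.8288

2.8288


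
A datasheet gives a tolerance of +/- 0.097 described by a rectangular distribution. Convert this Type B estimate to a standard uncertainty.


u_B = half_width / sqrt(3)
u_B = 0.097 / 1.7320508
u_B = 0.0560

0.0560


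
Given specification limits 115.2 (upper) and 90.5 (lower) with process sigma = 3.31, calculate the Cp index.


Cp = (USL - LSL) / (6 * sigma)
= (115.2 - 90.5) / (6 * 3.31)
= 24.7000 / 19.8600
= 1.2437

1.2437


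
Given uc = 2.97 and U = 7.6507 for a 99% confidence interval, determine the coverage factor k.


k = U / uc
k = 7.6507 / 2.97
k = 2.576

2.576


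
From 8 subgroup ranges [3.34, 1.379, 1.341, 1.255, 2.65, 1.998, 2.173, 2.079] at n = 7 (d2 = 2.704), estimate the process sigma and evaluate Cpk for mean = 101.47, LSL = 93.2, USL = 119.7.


R_bar = (3.34 + 1.379 + 1.341 + 1.255 + 2.65 + 1.998 + 2.173 + 2.079) / 8 = 2.026875
sigma = R_bar / d2 = 2.026875 / 2.704 = 0.74958395
Cp = (USL - LSL)/(6*sigma) = (119.7 - 93.2)/(6*0.74958395) = 5.8922
Cpu = (119.7 - 101.47)/(3*0.74958395) = 8.1067
Cpl = (101.47 - 93.2)/(3*0.74958395) = 3.6776
Cpk = min(Cpu, Cpl) = 3.6776

3.6776


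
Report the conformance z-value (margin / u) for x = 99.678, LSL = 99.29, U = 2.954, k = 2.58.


u = U / k = 2.954 / 2.58 = 1.1449612
margin = |LSL - x| = |99.29 - 99.678| = 0.388
z = margin / u = 0.388 / 1.1449612
z = 0.3389

0.3389


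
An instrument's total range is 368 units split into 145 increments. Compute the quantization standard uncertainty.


resolution = range / divisions
resolution = 368 / 145 = 2.537931
u_res = resolution / (2*sqrt(3))
u_res = 2.537931 / 3.4641016
u_res = 0.7326

0.7326


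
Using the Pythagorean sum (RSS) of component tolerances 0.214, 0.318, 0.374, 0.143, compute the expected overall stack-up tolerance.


RSS = sqrt(0.214^2 + 0.318^2 + 0.374^2 + 0.143^2)
= sqrt(0.307245)
= 0.5543

0.5543


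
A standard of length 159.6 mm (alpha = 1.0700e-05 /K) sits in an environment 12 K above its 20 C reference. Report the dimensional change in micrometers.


dL = L * alpha * dT
= 159.6 * 1.0700e-05 * 12
= 0.0204926 mm
dL_um = 0.0204926 * 1000 = 20.4926 um

20.4926


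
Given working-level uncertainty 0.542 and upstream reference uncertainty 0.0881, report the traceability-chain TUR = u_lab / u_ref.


TUR = u_lab / u_ref
= 0.542 / 0.0881
= 6.1521

6.1521


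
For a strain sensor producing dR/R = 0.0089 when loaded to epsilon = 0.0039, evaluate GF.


GF = (dR/R) / epsilon
= 0.0089 / 0.0039
= 2.2821

2.2821


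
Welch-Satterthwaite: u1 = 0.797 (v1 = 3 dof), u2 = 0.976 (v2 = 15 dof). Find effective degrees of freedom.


uc = sqrt(u1^2 + u2^2) = sqrt(0.797^2 + 0.976^2) = 1.2600734
v_eff = uc^4 / (u1^4/v1 + u2^4/v2)
= 1.2600734^4 / (0.797^4/3 + 0.976^4/15)
= 2.5210611 / 0.19499023
v_eff = 12.9292

12.9292


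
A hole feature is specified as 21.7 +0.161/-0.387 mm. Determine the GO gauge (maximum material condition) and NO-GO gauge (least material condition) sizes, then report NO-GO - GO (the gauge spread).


GO = nominal - lower_tol (smallest hole = maximum material condition)
GO = 21.7 - 0.387 = 21.313
NO-GO = nominal + upper_tol (largest hole = least material condition)
NO-GO = 21.7 + 0.161 = 21.861
spread = NO-GO - GO = 21.861 - 21.313 = 0.5480

0.5480


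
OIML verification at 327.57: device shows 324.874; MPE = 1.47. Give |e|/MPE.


e = indication - reference = 324.874 - 327.57 = -2.6960
|e| = 2.6960
ratio = |e| / MPE = 2.6960 / 1.47
ratio = 1.8340

1.8340


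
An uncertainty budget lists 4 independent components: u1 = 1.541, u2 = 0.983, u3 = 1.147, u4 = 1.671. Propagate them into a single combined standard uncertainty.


uc = sqrt(1.541^2 + 0.983^2 + 1.147^2 + 1.671^2)
uc = sqrt(7.44882)
uc = 2.7293

2.7293


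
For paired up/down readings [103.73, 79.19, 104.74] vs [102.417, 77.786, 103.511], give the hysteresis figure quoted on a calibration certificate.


|103.73 - 102.417| = 1.3130
|79.19 - 77.786| = 1.4040
|104.74 - 103.511| = 1.2290
hysteresis = max(diffs) = 1.4040

1.4040


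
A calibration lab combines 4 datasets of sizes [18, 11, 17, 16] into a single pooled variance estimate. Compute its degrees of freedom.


nu = sum_i (n_i - 1)
nu = ((18 - 1) + (11 - 1) + (17 - 1) + (16 - 1))
nu = 17 + 10 + 16 + 15
nu = 58

58


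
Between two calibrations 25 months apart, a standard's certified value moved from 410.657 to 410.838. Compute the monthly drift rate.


rate = (v2 - v1) / months
= (410.838 - 410.657) / 25
= 0.1810 / 25
= 0.0072

0.0072


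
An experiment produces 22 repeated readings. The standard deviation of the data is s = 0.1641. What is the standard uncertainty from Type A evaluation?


u_A = s / sqrt(n)
u_A = 0.1641 / sqrt(22)
u_A = 0.1641 / 4.6904158
u_A = 0.0350

0.0350


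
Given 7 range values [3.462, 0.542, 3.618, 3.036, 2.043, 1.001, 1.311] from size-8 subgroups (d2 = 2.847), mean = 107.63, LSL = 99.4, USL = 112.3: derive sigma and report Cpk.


R_bar = (3.462 + 0.542 + 3.618 + 3.036 + 2.043 + 1.001 + 1.311) / 7 = 2.1447143
sigma = R_bar / d2 = 2.1447143 / 2.847 = 0.75332431
Cp = (USL - LSL)/(6*sigma) = (112.3 - 99.4)/(6*0.75332431) = 2.8540
Cpu = (112.3 - 107.63)/(3*0.75332431) = 2.0664
Cpl = (107.63 - 99.4)/(3*0.75332431) = 3.6416
Cpk = min(Cpu, Cpl) = 2.0664

2.0664


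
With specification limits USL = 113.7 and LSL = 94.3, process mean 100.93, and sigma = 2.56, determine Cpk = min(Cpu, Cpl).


Cpu = (USL - mean) / (3*sigma) = (113.7 - 100.93) / (3*2.56) = 1.6628
Cpl = (mean - LSL) / (3*sigma) = (100.93 - 94.3) / (3*2.56) = 0.8633
Cpk = min(Cpu, Cpl) = 0.8633

0.8633


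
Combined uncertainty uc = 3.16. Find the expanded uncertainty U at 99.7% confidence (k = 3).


U = k * uc
U = 3 * 3.16
U = 9.4800

9.4800


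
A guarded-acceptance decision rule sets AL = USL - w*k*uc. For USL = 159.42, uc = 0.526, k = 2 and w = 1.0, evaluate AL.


U = k * uc = 2 * 0.526 = 1.052
guard band g = w * U = 1.0 * 1.052 = 1.052
AL = USL - g = 159.42 - 1.052
AL = 158.3680

158.3680


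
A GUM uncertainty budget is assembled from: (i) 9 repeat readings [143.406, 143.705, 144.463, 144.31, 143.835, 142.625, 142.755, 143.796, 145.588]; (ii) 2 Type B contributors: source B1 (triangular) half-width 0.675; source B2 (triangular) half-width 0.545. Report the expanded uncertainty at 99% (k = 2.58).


mean = (143.406 + 143.705 + 144.463 + 144.31 + 143.835 + 142.625 + 142.755 + 143.796 + 145.588) / 9 = 143.8314444
s = sqrt(sum((x - mean)^2)/(n-1)) = 0.90317954
u_A = s / sqrt(n) = 0.90317954 / sqrt(9) = 0.30105985
u_B1 = 0.675 / sqrt(6) = 0.2755676
u_B2 = 0.545 / sqrt(6) = 0.22249532
uc = sqrt(0.30105985^2 + 0.2755676^2 + 0.22249532^2) = 0.46484266
U = k * uc = 2.58 * 0.46484266
U = 1.1993

1.1993


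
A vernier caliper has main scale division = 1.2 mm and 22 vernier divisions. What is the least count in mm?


LC = MSD / n_div
= 1.2 / 22
= 0.0545

0.0545


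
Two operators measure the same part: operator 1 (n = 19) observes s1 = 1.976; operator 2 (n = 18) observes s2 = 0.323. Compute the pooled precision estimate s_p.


s_p = sqrt(((n1-1)*s1^2 + (n2-1)*s2^2) / (n1+n2-2))
numerator = (19-1)*1.976^2 + (18-1)*0.323^2 = 70.282368 + 1.773593 = 72.055961
denominator = 19 + 18 - 2 = 35
s_p^2 = 72.055961 / 35 = 2.0587417
s_p = sqrt(2.0587417) = 1.4348

1.4348


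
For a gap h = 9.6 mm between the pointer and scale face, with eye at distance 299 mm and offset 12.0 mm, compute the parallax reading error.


error = h * offset / d
= 9.6 * 12.0 / 299
= 0.3853

0.3853


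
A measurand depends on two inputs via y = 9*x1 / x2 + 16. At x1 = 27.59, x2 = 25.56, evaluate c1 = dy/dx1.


y = 9*x1 / x2 + 16
dy/dx1 = 9/x2
Evaluate at x2 = 25.56: c1 = 9 / 25.56
c1 = 0.3521

0.3521


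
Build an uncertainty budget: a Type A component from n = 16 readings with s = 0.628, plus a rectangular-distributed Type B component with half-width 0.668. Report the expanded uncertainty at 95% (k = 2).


u_A = s / sqrt(n) = 0.628 / sqrt(16) = 0.157
u_B = half_width / sqrt(3) = 0.668 / sqrt(3) = 0.38566998
uc = sqrt(u_A^2 + u_B^2) = sqrt(0.157^2 + 0.38566998^2) = 0.41640165
U = k * uc = 2 * 0.41640165
U = 0.8328

0.8328


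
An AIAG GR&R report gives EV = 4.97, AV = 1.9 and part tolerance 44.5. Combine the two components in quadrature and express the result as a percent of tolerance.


GRR = sqrt(EV^2 + AV^2) = sqrt(4.97^2 + 1.9^2) = 5.3207988
%GRR = GRR / tol * 100 = 5.3207988 / 44.5 * 100
%GRR = 11.9569

11.9569


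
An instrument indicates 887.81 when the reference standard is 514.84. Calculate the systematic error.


Systematic error = measured - true
= 887.81 - 514.84
= 372.9700

372.9700


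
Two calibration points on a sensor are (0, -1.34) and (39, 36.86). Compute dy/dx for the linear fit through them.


slope = (y2 - y1) / (x2 - x1)
= (36.86 - -1.34) / (39 - 0)
= 38.2000 / 39
= 0.9795

0.9795


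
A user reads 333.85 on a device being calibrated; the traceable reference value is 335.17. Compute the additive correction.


Correction = standard - reading
= 335.17 - 333.85
= 1.3200

1.3200


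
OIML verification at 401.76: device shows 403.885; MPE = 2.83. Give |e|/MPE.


e = indication - reference = 403.885 - 401.76 = 2.1250
|e| = 2.1250
ratio = |e| / MPE = 2.1250 / 2.83
ratio = 0.7509

0.7509


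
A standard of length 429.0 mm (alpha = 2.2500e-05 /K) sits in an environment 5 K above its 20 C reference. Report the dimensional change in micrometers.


dL = L * alpha * dT
= 429.0 * 2.2500e-05 * 5
= 0.0482625 mm
dL_um = 0.0482625 * 1000 = 48.2625 um

48.2625


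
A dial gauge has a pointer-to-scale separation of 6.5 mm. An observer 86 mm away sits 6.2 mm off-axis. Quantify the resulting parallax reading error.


error = h * offset / d
= 6.5 * 6.2 / 86
= 0.4686

0.4686


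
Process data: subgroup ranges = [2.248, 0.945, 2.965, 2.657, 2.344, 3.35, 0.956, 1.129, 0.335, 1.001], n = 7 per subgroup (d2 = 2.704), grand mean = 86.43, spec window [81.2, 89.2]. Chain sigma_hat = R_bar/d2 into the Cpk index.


R_bar = (2.248 + 0.945 + 2.965 + 2.657 + 2.344 + 3.35 + 0.956 + 1.129 + 0.335 + 1.001) / 10 = 1.793
sigma = R_bar / d2 = 1.793 / 2.704 = 0.66309172
Cp = (USL - LSL)/(6*sigma) = (89.2 - 81.2)/(6*0.66309172) = 2.0108
Cpu = (89.2 - 86.43)/(3*0.66309172) = 1.3925
Cpl = (86.43 - 81.2)/(3*0.66309172) = 2.6291
Cpk = min(Cpu, Cpl) = 1.3925

1.3925


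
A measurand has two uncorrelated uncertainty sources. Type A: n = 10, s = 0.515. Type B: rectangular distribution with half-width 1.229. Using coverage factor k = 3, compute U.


u_A = s / sqrt(n) = 0.515 / sqrt(10) = 0.1628573
u_B = half_width / sqrt(3) = 1.229 / sqrt(3) = 0.70956348
uc = sqrt(u_A^2 + u_B^2) = sqrt(0.1628573^2 + 0.70956348^2) = 0.72801293
U = k * uc = 3 * 0.72801293
U = 2.1840

2.1840


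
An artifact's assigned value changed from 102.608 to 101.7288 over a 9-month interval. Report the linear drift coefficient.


rate = (v2 - v1) / months
= (101.7288 - 102.608) / 9
= -0.8792 / 9
= -0.0977

-0.0977


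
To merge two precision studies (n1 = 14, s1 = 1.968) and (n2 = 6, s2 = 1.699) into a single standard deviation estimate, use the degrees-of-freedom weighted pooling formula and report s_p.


s_p = sqrt(((n1-1)*s1^2 + (n2-1)*s2^2) / (n1+n2-2))
numerator = (14-1)*1.968^2 + (6-1)*1.699^2 = 50.349312 + 14.433005 = 64.782317
denominator = 14 + 6 - 2 = 18
s_p^2 = 64.782317 / 18 = 3.5990176
s_p = sqrt(3.5990176) = 1.8971

1.8971


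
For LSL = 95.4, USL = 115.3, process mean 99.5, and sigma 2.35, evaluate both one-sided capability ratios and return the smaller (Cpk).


Cpu = (USL - mean) / (3*sigma) = (115.3 - 99.5) / (3*2.35) = 2.2411
Cpl = (mean - LSL) / (3*sigma) = (99.5 - 95.4) / (3*2.35) = 0.5816
Cpk = min(Cpu, Cpl) = 0.5816

0.5816


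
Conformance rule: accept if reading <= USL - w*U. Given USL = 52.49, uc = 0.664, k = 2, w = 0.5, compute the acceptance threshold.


U = k * uc = 2 * 0.664 = 1.328
guard band g = w * U = 0.5 * 1.328 = 0.664
AL = USL - g = 52.49 - 0.664
AL = 51.8260

51.8260


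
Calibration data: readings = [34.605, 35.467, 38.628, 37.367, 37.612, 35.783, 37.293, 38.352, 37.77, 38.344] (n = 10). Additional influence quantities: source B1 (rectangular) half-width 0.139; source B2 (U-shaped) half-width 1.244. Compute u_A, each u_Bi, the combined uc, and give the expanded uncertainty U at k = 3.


mean = (34.605 + 35.467 + 38.628 + 37.367 + 37.612 + 35.783 + 37.293 + 38.352 + 37.77 + 38.344) / 10 = 37.1221
s = sqrt(sum((x - mean)^2)/(n-1)) = 1.3699442
u_A = s / sqrt(n) = 1.3699442 / sqrt(10) = 0.43321439
u_B1 = 0.139 / sqrt(3) = 0.080251687
u_B2 = 1.244 / sqrt(2) = 0.87964084
uc = sqrt(0.43321439^2 + 0.080251687^2 + 0.87964084^2) = 0.98381047
U = k * uc = 3 * 0.98381047
U = 2.9514

2.9514


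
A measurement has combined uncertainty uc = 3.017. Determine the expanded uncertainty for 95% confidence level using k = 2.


U = k * uc
U = 2 * 3.017
U = 6.0340

6.0340


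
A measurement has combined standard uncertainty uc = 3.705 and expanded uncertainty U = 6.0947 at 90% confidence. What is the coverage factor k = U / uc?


k = U / uc
k = 6.0947 / 3.705
k = 1.645

1.645


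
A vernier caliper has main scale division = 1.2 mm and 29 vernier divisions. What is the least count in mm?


LC = MSD / n_div
= 1.2 / 29
= 0.0414

0.0414


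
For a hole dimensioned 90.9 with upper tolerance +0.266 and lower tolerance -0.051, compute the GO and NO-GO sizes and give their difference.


GO = nominal - lower_tol (smallest hole = maximum material condition)
GO = 90.9 - 0.051 = 90.849
NO-GO = nominal + upper_tol (largest hole = least material condition)
NO-GO = 90.9 + 0.266 = 91.166
spread = NO-GO - GO = 91.166 - 90.849 = 0.3170

0.3170


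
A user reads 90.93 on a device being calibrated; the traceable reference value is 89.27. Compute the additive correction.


Correction = standard - reading
= 89.27 - 90.93
= -1.6600

-1.6600


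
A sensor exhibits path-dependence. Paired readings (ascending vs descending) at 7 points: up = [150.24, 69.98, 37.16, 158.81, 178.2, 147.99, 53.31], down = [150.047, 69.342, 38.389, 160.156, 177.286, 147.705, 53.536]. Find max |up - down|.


|150.24 - 150.047| = 0.1930
|69.98 - 69.342| = 0.6380
|37.16 - 38.389| = 1.2290
|158.81 - 160.156| = 1.3460
|178.2 - 177.286| = 0.9140
|147.99 - 147.705| = 0.2850
|53.31 - 53.536| = 0.2260
hysteresis = max(diffs) = 1.3460

1.3460


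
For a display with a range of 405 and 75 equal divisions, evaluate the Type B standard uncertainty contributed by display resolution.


resolution = range / divisions
resolution = 405 / 75 = 5.4
u_res = resolution / (2*sqrt(3))
u_res = 5.4 / 3.4641016
u_res = 1.5588

1.5588


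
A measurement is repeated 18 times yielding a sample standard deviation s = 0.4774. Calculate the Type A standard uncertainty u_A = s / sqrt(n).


u_A = s / sqrt(n)
u_A = 0.4774 / sqrt(18)
u_A = 0.4774 / 4.2426407
u_A = 0.1125

0.1125


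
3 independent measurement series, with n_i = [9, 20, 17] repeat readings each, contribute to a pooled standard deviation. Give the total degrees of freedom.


nu = sum_i (n_i - 1)
nu = ((9 - 1) + (20 - 1) + (17 - 1))
nu = 8 + 19 + 16
nu = 43

43


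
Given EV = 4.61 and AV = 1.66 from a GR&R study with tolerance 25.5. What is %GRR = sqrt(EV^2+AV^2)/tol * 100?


GRR = sqrt(EV^2 + AV^2) = sqrt(4.61^2 + 1.66^2) = 4.8997653
%GRR = GRR / tol * 100 = 4.8997653 / 25.5 * 100
%GRR = 19.2148

19.2148


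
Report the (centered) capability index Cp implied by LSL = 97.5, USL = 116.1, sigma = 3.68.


Cp = (USL - LSL) / (6 * sigma)
= (116.1 - 97.5) / (6 * 3.68)
= 18.6000 / 22.0800
= 0.8424

0.8424


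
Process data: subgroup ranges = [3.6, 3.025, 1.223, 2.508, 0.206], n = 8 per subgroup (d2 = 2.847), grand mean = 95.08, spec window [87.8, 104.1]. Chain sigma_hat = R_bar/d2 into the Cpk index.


R_bar = (3.6 + 3.025 + 1.223 + 2.508 + 0.206) / 5 = 2.1124
sigma = R_bar / d2 = 2.1124 / 2.847 = 0.74197401
Cp = (USL - LSL)/(6*sigma) = (104.1 - 87.8)/(6*0.74197401) = 3.6614
Cpu = (104.1 - 95.08)/(3*0.74197401) = 4.0523
Cpl = (95.08 - 87.8)/(3*0.74197401) = 3.2706
Cpk = min(Cpu, Cpl) = 3.2706

3.2706


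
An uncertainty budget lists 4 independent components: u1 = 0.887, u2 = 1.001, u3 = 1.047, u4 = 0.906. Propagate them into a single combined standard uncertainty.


uc = sqrt(0.887^2 + 1.001^2 + 1.047^2 + 0.906^2)
uc = sqrt(3.705815)
uc = 1.9250

1.9250


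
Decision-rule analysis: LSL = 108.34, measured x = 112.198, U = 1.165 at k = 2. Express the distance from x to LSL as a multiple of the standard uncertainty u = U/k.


u = U / k = 1.165 / 2 = 0.5825
margin = |LSL - x| = |108.34 - 112.198| = 3.858
z = margin / u = 3.858 / 0.5825
z = 6.6232

6.6232


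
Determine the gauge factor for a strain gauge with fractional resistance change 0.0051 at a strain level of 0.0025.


GF = (dR/R) / epsilon
= 0.0051 / 0.0025
= 2.0400

2.0400


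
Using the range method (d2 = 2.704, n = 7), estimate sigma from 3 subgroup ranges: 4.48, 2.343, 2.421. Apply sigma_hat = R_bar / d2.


R_bar = (4.48 + 2.343 + 2.421) / 3
R_bar = 9.244 / 3 = 3.0813333
sigma_hat = R_bar / d2 = 3.0813333 / 2.704 = 1.1395

1.1395


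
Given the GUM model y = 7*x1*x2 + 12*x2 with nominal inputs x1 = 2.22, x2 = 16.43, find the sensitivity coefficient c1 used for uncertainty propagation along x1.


y = 7*x1*x2 + 12*x2
dy/dx1 = 7*x2
Evaluate at x2 = 16.43: c1 = 7 * 16.43
c1 = 115.0100

115.0100


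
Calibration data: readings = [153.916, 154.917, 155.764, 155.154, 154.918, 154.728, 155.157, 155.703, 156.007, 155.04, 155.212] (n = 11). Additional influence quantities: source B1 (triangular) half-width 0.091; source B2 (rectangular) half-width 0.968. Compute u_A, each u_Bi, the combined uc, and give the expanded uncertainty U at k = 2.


mean = (153.916 + 154.917 + 155.764 + 155.154 + 154.918 + 154.728 + 155.157 + 155.703 + 156.007 + 155.04 + 155.212) / 11 = 155.1378182
s = sqrt(sum((x - mean)^2)/(n-1)) = 0.56926124
u_A = s / sqrt(n) = 0.56926124 / sqrt(11) = 0.17163872
u_B1 = 0.091 / sqrt(6) = 0.037150594
u_B2 = 0.968 / sqrt(3) = 0.55887506
uc = sqrt(0.17163872^2 + 0.037150594^2 + 0.55887506^2) = 0.58581682
U = k * uc = 2 * 0.58581682
U = 1.1716

1.1716


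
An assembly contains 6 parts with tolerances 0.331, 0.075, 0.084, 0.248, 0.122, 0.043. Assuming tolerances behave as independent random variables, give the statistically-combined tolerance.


RSS = sqrt(0.331^2 + 0.075^2 + 0.084^2 + 0.248^2 + 0.122^2 + 0.043^2)
= sqrt(0.200479)
= 0.4477

0.4477


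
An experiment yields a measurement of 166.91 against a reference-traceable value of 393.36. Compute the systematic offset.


Systematic error = measured - true
= 166.91 - 393.36
= -226.4500

-226.4500


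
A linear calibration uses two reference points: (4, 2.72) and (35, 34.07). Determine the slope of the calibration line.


slope = (y2 - y1) / (x2 - x1)
= (34.07 - 2.72) / (35 - 4)
= 31.3500 / 31
= 1.0113

1.0113


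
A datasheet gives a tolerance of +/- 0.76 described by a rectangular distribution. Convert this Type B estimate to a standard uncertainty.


u_B = half_width / sqrt(3)
u_B = 0.76 / 1.7320508
u_B = 0.4388

0.4388


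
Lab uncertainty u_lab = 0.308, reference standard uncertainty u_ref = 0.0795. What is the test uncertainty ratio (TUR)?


TUR = u_lab / u_ref
= 0.308 / 0.0795
= 3.8742

3.8742


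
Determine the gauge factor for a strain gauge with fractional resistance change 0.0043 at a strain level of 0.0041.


GF = (dR/R) / epsilon
= 0.0043 / 0.0041
= 1.0488

1.0488


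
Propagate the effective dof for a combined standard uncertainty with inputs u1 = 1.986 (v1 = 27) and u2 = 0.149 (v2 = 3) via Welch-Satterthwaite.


uc = sqrt(u1^2 + u2^2) = sqrt(1.986^2 + 0.149^2) = 1.9915815
v_eff = uc^4 / (u1^4/v1 + u2^4/v2)
= 1.9915815^4 / (1.986^4/27 + 0.149^4/3)
= 15.732304 / 0.57633771
v_eff = 27.2970

27.2970


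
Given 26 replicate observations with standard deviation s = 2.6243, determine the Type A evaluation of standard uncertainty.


u_A = s / sqrt(n)
u_A = 2.6243 / sqrt(26)
u_A = 2.6243 / 5.0990195
u_A = 0.5147

0.5147


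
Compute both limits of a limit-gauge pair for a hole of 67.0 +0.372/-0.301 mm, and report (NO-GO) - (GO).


GO = nominal - lower_tol (smallest hole = maximum material condition)
GO = 67.0 - 0.301 = 66.699
NO-GO = nominal + upper_tol (largest hole = least material condition)
NO-GO = 67.0 + 0.372 = 67.372
spread = NO-GO - GO = 67.372 - 66.699 = 0.6730

0.6730


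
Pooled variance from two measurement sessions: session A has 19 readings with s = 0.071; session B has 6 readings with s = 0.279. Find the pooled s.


s_p = sqrt(((n1-1)*s1^2 + (n2-1)*s2^2) / (n1+n2-2))
numerator = (19-1)*0.071^2 + (6-1)*0.279^2 = 0.090738 + 0.389205 = 0.479943
denominator = 19 + 6 - 2 = 23
s_p^2 = 0.479943 / 23 = 0.020867087
s_p = sqrt(0.020867087) = 0.1445

0.1445


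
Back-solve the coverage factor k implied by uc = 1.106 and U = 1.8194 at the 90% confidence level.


k = U / uc
k = 1.8194 / 1.106
k = 1.645

1.645


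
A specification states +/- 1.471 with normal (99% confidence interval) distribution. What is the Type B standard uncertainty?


u_B = half_width / 2.576
u_B = 1.471 / 2.576
u_B = 0.5710

0.5710


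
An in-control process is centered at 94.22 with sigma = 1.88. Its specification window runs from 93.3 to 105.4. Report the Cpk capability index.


Cpu = (USL - mean) / (3*sigma) = (105.4 - 94.22) / (3*1.88) = 1.9823
Cpl = (mean - LSL) / (3*sigma) = (94.22 - 93.3) / (3*1.88) = 0.1631
Cpk = min(Cpu, Cpl) = 0.1631

0.1631


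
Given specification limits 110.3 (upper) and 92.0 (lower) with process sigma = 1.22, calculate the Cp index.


Cp = (USL - LSL) / (6 * sigma)
= (110.3 - 92.0) / (6 * 1.22)
= 18.3000 / 7.3200
= 2.5000

2.5000


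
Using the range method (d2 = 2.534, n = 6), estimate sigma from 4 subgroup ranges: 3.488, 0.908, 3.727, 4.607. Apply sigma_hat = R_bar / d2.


R_bar = (3.488 + 0.908 + 3.727 + 4.607) / 4
R_bar = 12.73 / 4 = 3.1825
sigma_hat = R_bar / d2 = 3.1825 / 2.534 = 1.2559

1.2559


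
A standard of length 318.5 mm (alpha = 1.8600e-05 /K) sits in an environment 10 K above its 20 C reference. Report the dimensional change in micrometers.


dL = L * alpha * dT
= 318.5 * 1.8600e-05 * 10
= 0.0592410 mm
dL_um = 0.0592410 * 1000 = 59.2410 um

59.2410


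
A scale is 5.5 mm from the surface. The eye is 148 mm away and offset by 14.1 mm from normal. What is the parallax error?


error = h * offset / d
= 5.5 * 14.1 / 148
= 0.5240

0.5240


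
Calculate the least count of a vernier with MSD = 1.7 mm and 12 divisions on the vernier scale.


LC = MSD / n_div
= 1.7 / 12
= 0.1417

0.1417


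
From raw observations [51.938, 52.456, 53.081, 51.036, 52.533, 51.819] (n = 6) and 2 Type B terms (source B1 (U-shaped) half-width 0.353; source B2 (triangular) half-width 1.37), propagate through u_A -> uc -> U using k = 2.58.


mean = (51.938 + 52.456 + 53.081 + 51.036 + 52.533 + 51.819) / 6 = 52.14383333
s = sqrt(sum((x - mean)^2)/(n-1)) = 0.70744029
u_A = s / sqrt(n) = 0.70744029 / sqrt(6) = 0.28881129
u_B1 = 0.353 / sqrt(2) = 0.24960869
u_B2 = 1.37 / sqrt(6) = 0.55930016
uc = sqrt(0.28881129^2 + 0.24960869^2 + 0.55930016^2) = 0.67715074
U = k * uc = 2.58 * 0.67715074
U = 1.7470

1.7470


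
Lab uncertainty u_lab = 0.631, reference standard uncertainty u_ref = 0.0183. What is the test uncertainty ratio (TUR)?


TUR = u_lab / u_ref
= 0.631 / 0.0183
= 34.4809

34.4809


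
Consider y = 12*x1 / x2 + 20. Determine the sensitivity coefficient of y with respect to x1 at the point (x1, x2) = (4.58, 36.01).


y = 12*x1 / x2 + 20
dy/dx1 = 12/x2
Evaluate at x2 = 36.01: c1 = 12 / 36.01
c1 = 0.3332

0.3332


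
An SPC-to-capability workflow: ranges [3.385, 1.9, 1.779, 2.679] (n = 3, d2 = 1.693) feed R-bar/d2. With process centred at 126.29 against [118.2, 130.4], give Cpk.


R_bar = (3.385 + 1.9 + 1.779 + 2.679) / 4 = 2.43575
sigma = R_bar / d2 = 2.43575 / 1.693 = 1.4387183
Cp = (USL - LSL)/(6*sigma) = (130.4 - 118.2)/(6*1.4387183) = 1.4133
Cpu = (130.4 - 126.29)/(3*1.4387183) = 0.9522
Cpl = (126.29 - 118.2)/(3*1.4387183) = 1.8744
Cpk = min(Cpu, Cpl) = 0.9522

0.9522


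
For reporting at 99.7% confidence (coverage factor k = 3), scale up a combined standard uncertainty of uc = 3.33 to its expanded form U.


U = k * uc
U = 3 * 3.33
U = 9.9900

9.9900


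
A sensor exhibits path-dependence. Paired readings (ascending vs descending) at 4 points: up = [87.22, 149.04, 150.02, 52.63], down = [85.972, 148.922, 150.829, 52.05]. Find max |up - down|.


|87.22 - 85.972| = 1.2480
|149.04 - 148.922| = 0.1180
|150.02 - 150.829| = 0.8090
|52.63 - 52.05| = 0.5800
hysteresis = max(diffs) = 1.2480

1.2480


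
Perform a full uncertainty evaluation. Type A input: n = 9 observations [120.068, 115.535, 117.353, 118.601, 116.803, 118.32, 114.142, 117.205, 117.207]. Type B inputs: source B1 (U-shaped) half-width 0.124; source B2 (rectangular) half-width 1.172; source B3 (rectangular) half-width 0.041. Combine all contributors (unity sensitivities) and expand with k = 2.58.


mean = (120.068 + 115.535 + 117.353 + 118.601 + 116.803 + 118.32 + 114.142 + 117.205 + 117.207) / 9 = 117.2482222
s = sqrt(sum((x - mean)^2)/(n-1)) = 1.722149
u_A = s / sqrt(n) = 1.722149 / sqrt(9) = 0.57404967
u_B1 = 0.124 / sqrt(2) = 0.087681241
u_B2 = 1.172 / sqrt(3) = 0.67665452
u_B3 = 0.041 / sqrt(3) = 0.023671361
uc = sqrt(0.57404967^2 + 0.087681241^2 + 0.67665452^2 + 0.023671361^2) = 0.89198806
U = k * uc = 2.58 * 0.89198806
U = 2.3013

2.3013


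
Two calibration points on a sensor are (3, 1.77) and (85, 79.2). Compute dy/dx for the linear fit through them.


slope = (y2 - y1) / (x2 - x1)
= (79.2 - 1.77) / (85 - 3)
= 77.4300 / 82
= 0.9443

0.9443


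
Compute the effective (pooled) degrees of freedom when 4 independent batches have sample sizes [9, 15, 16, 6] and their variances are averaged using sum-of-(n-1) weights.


nu = sum_i (n_i - 1)
nu = ((9 - 1) + (15 - 1) + (16 - 1) + (6 - 1))
nu = 8 + 14 + 15 + 5
nu = 42

42


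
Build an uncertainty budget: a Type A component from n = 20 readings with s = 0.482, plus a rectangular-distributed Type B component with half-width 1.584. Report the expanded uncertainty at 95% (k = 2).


u_A = s / sqrt(n) = 0.482 / sqrt(20) = 0.10777848
u_B = half_width / sqrt(3) = 1.584 / sqrt(3) = 0.91452283
uc = sqrt(u_A^2 + u_B^2) = sqrt(0.10777848^2 + 0.91452283^2) = 0.92085189
U = k * uc = 2 * 0.92085189
U = 1.8417

1.8417


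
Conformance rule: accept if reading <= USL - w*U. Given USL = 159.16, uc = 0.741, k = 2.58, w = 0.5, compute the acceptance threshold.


U = k * uc = 2.58 * 0.741 = 1.91178
guard band g = w * U = 0.5 * 1.91178 = 0.95589
AL = USL - g = 159.16 - 0.95589
AL = 158.2041

158.2041


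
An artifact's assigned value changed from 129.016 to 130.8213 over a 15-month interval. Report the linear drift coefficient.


rate = (v2 - v1) / months
= (130.8213 - 129.016) / 15
= 1.8053 / 15
= 0.1204

0.1204


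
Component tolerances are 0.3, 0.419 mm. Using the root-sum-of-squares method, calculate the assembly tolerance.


RSS = sqrt(0.3^2 + 0.419^2)
= sqrt(0.265561)
= 0.5153

0.5153


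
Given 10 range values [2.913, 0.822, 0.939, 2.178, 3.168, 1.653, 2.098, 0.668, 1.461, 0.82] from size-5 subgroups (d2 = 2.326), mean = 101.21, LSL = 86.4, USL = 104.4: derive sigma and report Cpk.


R_bar = (2.913 + 0.822 + 0.939 + 2.178 + 3.168 + 1.653 + 2.098 + 0.668 + 1.461 + 0.82) / 10 = 1.672
sigma = R_bar / d2 = 1.672 / 2.326 = 0.71883061
Cp = (USL - LSL)/(6*sigma) = (104.4 - 86.4)/(6*0.71883061) = 4.1734
Cpu = (104.4 - 101.21)/(3*0.71883061) = 1.4793
Cpl = (101.21 - 86.4)/(3*0.71883061) = 6.8676
Cpk = min(Cpu, Cpl) = 1.4793

1.4793


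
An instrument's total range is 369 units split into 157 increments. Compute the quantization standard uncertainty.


resolution = range / divisions
resolution = 369 / 157 = 2.3503185
u_res = resolution / (2*sqrt(3))
u_res = 2.3503185 / 3.4641016
u_res = 0.6785

0.6785


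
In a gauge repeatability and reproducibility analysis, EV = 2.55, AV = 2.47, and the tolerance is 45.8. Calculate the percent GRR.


GRR = sqrt(EV^2 + AV^2) = sqrt(2.55^2 + 2.47^2) = 3.5501268
%GRR = GRR / tol * 100 = 3.5501268 / 45.8 * 100
%GRR = 7.7514

7.7514


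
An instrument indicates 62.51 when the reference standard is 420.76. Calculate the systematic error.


Systematic error = measured - true
= 62.51 - 420.76
= -358.2500

-358.2500


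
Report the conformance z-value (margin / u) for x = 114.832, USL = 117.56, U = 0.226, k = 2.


u = U / k = 0.226 / 2 = 0.113
margin = |USL - x| = |117.56 - 114.832| = 2.728
z = margin / u = 2.728 / 0.113
z = 24.1416

24.1416


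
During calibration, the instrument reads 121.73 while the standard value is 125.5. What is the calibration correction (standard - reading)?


Correction = standard - reading
= 125.5 - 121.73
= 3.7700

3.7700


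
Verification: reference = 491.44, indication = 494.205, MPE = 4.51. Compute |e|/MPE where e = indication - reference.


e = indication - reference = 494.205 - 491.44 = 2.7650
|e| = 2.7650
ratio = |e| / MPE = 2.7650 / 4.51
ratio = 0.6131

0.6131


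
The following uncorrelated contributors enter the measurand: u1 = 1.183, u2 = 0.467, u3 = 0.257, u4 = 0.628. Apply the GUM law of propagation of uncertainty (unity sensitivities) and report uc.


uc = sqrt(1.183^2 + 0.467^2 + 0.257^2 + 0.628^2)
uc = sqrt(2.078011)
uc = 1.4415

1.4415


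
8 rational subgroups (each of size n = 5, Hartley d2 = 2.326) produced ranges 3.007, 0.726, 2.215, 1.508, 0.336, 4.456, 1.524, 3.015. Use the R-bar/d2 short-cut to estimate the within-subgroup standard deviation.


R_bar = (3.007 + 0.726 + 2.215 + 1.508 + 0.336 + 4.456 + 1.524 + 3.015) / 8
R_bar = 16.787 / 8 = 2.098375
sigma_hat = R_bar / d2 = 2.098375 / 2.326 = 0.9021

0.9021


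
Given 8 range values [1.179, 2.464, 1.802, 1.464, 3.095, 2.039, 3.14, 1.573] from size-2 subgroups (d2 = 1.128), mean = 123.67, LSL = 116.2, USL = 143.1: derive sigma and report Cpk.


R_bar = (1.179 + 2.464 + 1.802 + 1.464 + 3.095 + 2.039 + 3.14 + 1.573) / 8 = 2.0945
sigma = R_bar / d2 = 2.0945 / 1.128 = 1.8568262
Cp = (USL - LSL)/(6*sigma) = (143.1 - 116.2)/(6*1.8568262) = 2.4145
Cpu = (143.1 - 123.67)/(3*1.8568262) = 3.4880
Cpl = (123.67 - 116.2)/(3*1.8568262) = 1.3410
Cpk = min(Cpu, Cpl) = 1.3410

1.3410


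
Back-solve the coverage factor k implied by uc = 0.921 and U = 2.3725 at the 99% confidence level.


k = U / uc
k = 2.3725 / 0.921
k = 2.576

2.576


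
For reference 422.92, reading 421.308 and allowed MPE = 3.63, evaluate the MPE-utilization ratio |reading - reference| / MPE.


e = indication - reference = 421.308 - 422.92 = -1.6120
|e| = 1.6120
ratio = |e| / MPE = 1.6120 / 3.63
ratio = 0.4441

0.4441


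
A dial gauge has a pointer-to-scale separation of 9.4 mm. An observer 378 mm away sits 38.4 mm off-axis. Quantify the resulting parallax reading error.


error = h * offset / d
= 9.4 * 38.4 / 378
= 0.9549

0.9549


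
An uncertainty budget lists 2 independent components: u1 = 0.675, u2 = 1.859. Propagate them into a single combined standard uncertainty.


uc = sqrt(0.675^2 + 1.859^2)
uc = sqrt(3.911506)
uc = 1.9778

1.9778


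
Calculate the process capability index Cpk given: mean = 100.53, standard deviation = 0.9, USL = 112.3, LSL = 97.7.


Cpu = (USL - mean) / (3*sigma) = (112.3 - 100.53) / (3*0.9) = 4.3593
Cpl = (mean - LSL) / (3*sigma) = (100.53 - 97.7) / (3*0.9) = 1.0481
Cpk = min(Cpu, Cpl) = 1.0481

1.0481
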